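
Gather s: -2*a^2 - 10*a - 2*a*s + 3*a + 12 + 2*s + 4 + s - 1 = -2*a^2 - 7*a + s*(3 - 2*a) + 15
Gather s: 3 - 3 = 0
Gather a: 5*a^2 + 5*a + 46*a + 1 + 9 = 5*a^2 + 51*a + 10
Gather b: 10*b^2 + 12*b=10*b^2 + 12*b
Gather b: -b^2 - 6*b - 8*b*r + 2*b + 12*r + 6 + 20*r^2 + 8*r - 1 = -b^2 + b*(-8*r - 4) + 20*r^2 + 20*r + 5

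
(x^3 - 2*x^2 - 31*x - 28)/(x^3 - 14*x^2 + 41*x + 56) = (x + 4)/(x - 8)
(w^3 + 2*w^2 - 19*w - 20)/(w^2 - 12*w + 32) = (w^2 + 6*w + 5)/(w - 8)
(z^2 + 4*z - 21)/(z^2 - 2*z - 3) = (z + 7)/(z + 1)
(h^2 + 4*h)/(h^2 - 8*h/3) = 3*(h + 4)/(3*h - 8)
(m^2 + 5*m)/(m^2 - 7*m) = (m + 5)/(m - 7)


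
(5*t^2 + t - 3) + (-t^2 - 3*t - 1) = 4*t^2 - 2*t - 4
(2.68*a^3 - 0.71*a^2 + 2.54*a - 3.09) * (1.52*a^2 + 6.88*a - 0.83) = 4.0736*a^5 + 17.3592*a^4 - 3.2484*a^3 + 13.3677*a^2 - 23.3674*a + 2.5647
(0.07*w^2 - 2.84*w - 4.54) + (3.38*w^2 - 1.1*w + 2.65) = 3.45*w^2 - 3.94*w - 1.89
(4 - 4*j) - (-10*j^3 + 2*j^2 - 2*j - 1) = 10*j^3 - 2*j^2 - 2*j + 5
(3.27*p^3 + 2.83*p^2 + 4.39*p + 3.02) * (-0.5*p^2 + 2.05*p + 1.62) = -1.635*p^5 + 5.2885*p^4 + 8.9039*p^3 + 12.0741*p^2 + 13.3028*p + 4.8924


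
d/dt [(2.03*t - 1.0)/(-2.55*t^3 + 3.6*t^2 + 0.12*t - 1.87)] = (10.353*t^3 - 14.958*t^2 + 7.2*t - 3.6761)/(6.5025*t^6 - 18.36*t^5 + 12.348*t^4 + 10.401*t^3 - 13.4496*t^2 - 0.4488*t + 3.4969)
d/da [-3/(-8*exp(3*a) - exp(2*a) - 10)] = (-72*exp(a) - 6)*exp(2*a)/(8*exp(3*a) + exp(2*a) + 10)^2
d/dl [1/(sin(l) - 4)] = -cos(l)/(sin(l) - 4)^2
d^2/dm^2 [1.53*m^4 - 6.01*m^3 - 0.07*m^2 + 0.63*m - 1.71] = 18.36*m^2 - 36.06*m - 0.14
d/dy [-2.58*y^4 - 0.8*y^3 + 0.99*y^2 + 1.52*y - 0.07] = -10.32*y^3 - 2.4*y^2 + 1.98*y + 1.52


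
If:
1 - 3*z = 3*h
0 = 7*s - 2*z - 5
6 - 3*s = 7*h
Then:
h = 25/43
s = 83/129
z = -32/129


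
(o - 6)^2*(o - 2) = o^3 - 14*o^2 + 60*o - 72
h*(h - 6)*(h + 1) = h^3 - 5*h^2 - 6*h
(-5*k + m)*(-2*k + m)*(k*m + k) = 10*k^3*m + 10*k^3 - 7*k^2*m^2 - 7*k^2*m + k*m^3 + k*m^2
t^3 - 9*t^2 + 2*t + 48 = (t - 8)*(t - 3)*(t + 2)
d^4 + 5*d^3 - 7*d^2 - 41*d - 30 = (d - 3)*(d + 1)*(d + 2)*(d + 5)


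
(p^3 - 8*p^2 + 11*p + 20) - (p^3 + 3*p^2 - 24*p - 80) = -11*p^2 + 35*p + 100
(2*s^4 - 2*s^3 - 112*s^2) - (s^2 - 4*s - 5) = 2*s^4 - 2*s^3 - 113*s^2 + 4*s + 5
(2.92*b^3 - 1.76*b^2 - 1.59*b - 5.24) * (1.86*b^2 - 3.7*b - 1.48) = 5.4312*b^5 - 14.0776*b^4 - 0.766999999999999*b^3 - 1.2586*b^2 + 21.7412*b + 7.7552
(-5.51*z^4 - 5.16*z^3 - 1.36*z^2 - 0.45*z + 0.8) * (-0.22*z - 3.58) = 1.2122*z^5 + 20.861*z^4 + 18.772*z^3 + 4.9678*z^2 + 1.435*z - 2.864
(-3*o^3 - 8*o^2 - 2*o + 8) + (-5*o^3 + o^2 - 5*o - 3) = -8*o^3 - 7*o^2 - 7*o + 5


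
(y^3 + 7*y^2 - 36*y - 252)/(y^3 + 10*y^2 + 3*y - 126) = (y - 6)/(y - 3)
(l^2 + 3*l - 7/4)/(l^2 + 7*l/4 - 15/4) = (4*l^2 + 12*l - 7)/(4*l^2 + 7*l - 15)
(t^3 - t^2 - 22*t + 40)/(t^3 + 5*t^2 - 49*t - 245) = (t^2 - 6*t + 8)/(t^2 - 49)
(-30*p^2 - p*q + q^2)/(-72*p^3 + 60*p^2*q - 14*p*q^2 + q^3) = (5*p + q)/(12*p^2 - 8*p*q + q^2)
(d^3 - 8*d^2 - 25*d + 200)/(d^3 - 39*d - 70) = (d^2 - 13*d + 40)/(d^2 - 5*d - 14)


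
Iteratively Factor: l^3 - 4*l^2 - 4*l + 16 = (l - 2)*(l^2 - 2*l - 8) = (l - 4)*(l - 2)*(l + 2)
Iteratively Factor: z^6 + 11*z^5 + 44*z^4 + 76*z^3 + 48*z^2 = (z)*(z^5 + 11*z^4 + 44*z^3 + 76*z^2 + 48*z) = z*(z + 4)*(z^4 + 7*z^3 + 16*z^2 + 12*z) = z*(z + 3)*(z + 4)*(z^3 + 4*z^2 + 4*z) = z*(z + 2)*(z + 3)*(z + 4)*(z^2 + 2*z) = z^2*(z + 2)*(z + 3)*(z + 4)*(z + 2)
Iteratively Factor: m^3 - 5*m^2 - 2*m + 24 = (m - 3)*(m^2 - 2*m - 8) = (m - 3)*(m + 2)*(m - 4)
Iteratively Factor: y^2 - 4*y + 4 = (y - 2)*(y - 2)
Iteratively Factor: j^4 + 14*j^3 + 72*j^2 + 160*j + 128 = (j + 2)*(j^3 + 12*j^2 + 48*j + 64) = (j + 2)*(j + 4)*(j^2 + 8*j + 16) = (j + 2)*(j + 4)^2*(j + 4)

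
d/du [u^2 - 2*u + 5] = 2*u - 2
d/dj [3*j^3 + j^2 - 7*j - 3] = 9*j^2 + 2*j - 7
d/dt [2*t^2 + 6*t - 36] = 4*t + 6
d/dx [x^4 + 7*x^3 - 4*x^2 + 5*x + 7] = 4*x^3 + 21*x^2 - 8*x + 5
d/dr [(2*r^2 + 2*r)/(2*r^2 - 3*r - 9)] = 2*(-5*r^2 - 18*r - 9)/(4*r^4 - 12*r^3 - 27*r^2 + 54*r + 81)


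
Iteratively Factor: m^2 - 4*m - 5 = (m + 1)*(m - 5)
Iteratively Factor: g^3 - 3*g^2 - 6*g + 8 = (g - 4)*(g^2 + g - 2) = (g - 4)*(g + 2)*(g - 1)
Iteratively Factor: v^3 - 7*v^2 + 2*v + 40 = (v + 2)*(v^2 - 9*v + 20) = (v - 4)*(v + 2)*(v - 5)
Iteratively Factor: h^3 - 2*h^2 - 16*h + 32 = (h + 4)*(h^2 - 6*h + 8) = (h - 2)*(h + 4)*(h - 4)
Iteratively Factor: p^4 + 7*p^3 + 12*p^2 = (p)*(p^3 + 7*p^2 + 12*p) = p*(p + 4)*(p^2 + 3*p) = p^2*(p + 4)*(p + 3)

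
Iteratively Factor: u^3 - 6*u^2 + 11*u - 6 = (u - 1)*(u^2 - 5*u + 6) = (u - 3)*(u - 1)*(u - 2)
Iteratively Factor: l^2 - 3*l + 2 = (l - 1)*(l - 2)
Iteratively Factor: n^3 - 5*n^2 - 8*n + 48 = (n + 3)*(n^2 - 8*n + 16) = (n - 4)*(n + 3)*(n - 4)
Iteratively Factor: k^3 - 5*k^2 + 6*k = (k - 3)*(k^2 - 2*k) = (k - 3)*(k - 2)*(k)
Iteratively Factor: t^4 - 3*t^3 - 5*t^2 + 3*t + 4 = (t + 1)*(t^3 - 4*t^2 - t + 4) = (t + 1)^2*(t^2 - 5*t + 4) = (t - 1)*(t + 1)^2*(t - 4)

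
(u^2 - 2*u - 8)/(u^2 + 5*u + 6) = (u - 4)/(u + 3)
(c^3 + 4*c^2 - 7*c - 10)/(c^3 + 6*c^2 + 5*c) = (c - 2)/c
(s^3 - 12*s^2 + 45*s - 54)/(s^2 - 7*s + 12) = (s^2 - 9*s + 18)/(s - 4)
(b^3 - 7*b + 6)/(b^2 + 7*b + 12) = (b^2 - 3*b + 2)/(b + 4)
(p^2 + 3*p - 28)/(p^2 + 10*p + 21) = (p - 4)/(p + 3)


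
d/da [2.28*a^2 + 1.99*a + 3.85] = 4.56*a + 1.99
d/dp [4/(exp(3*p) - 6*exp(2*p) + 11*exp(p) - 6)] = (-12*exp(2*p) + 48*exp(p) - 44)*exp(p)/(exp(3*p) - 6*exp(2*p) + 11*exp(p) - 6)^2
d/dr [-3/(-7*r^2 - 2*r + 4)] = 6*(-7*r - 1)/(7*r^2 + 2*r - 4)^2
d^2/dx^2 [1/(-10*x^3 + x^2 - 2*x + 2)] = 2*((30*x - 1)*(10*x^3 - x^2 + 2*x - 2) - 4*(15*x^2 - x + 1)^2)/(10*x^3 - x^2 + 2*x - 2)^3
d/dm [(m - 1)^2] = 2*m - 2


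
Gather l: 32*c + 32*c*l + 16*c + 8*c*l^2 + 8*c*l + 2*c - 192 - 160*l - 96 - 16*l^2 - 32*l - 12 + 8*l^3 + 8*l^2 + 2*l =50*c + 8*l^3 + l^2*(8*c - 8) + l*(40*c - 190) - 300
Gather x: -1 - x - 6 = -x - 7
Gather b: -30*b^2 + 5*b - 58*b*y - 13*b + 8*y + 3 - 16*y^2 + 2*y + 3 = -30*b^2 + b*(-58*y - 8) - 16*y^2 + 10*y + 6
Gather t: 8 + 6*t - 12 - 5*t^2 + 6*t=-5*t^2 + 12*t - 4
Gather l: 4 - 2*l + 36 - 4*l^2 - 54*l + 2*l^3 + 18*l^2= 2*l^3 + 14*l^2 - 56*l + 40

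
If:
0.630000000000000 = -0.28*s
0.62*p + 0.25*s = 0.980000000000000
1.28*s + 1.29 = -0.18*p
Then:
No Solution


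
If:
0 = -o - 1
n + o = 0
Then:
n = 1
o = -1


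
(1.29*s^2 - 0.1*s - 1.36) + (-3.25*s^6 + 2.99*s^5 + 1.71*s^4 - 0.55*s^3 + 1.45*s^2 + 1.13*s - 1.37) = -3.25*s^6 + 2.99*s^5 + 1.71*s^4 - 0.55*s^3 + 2.74*s^2 + 1.03*s - 2.73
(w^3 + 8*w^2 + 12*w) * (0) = 0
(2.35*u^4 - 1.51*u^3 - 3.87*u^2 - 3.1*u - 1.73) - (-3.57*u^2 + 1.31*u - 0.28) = 2.35*u^4 - 1.51*u^3 - 0.3*u^2 - 4.41*u - 1.45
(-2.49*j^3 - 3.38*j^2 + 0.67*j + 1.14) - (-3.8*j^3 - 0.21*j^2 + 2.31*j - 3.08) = 1.31*j^3 - 3.17*j^2 - 1.64*j + 4.22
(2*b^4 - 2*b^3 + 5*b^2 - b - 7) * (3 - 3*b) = -6*b^5 + 12*b^4 - 21*b^3 + 18*b^2 + 18*b - 21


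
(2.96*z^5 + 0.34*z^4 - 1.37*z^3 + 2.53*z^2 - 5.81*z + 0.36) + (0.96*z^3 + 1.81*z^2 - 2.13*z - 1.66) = 2.96*z^5 + 0.34*z^4 - 0.41*z^3 + 4.34*z^2 - 7.94*z - 1.3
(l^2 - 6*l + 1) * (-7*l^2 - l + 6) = -7*l^4 + 41*l^3 + 5*l^2 - 37*l + 6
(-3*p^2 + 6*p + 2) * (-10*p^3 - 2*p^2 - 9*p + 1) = 30*p^5 - 54*p^4 - 5*p^3 - 61*p^2 - 12*p + 2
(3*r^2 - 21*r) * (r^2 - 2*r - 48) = 3*r^4 - 27*r^3 - 102*r^2 + 1008*r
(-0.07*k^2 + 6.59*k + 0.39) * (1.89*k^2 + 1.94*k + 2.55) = -0.1323*k^4 + 12.3193*k^3 + 13.3432*k^2 + 17.5611*k + 0.9945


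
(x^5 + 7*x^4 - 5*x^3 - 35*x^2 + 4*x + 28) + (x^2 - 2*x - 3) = x^5 + 7*x^4 - 5*x^3 - 34*x^2 + 2*x + 25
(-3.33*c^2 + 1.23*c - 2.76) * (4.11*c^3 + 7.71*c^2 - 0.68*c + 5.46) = -13.6863*c^5 - 20.619*c^4 + 0.4041*c^3 - 40.2978*c^2 + 8.5926*c - 15.0696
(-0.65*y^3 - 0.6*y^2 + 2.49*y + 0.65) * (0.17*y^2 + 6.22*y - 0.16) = -0.1105*y^5 - 4.145*y^4 - 3.2047*y^3 + 15.6943*y^2 + 3.6446*y - 0.104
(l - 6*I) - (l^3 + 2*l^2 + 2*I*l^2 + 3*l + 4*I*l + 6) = -l^3 - 2*l^2 - 2*I*l^2 - 2*l - 4*I*l - 6 - 6*I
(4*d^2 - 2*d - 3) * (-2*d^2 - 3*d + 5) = -8*d^4 - 8*d^3 + 32*d^2 - d - 15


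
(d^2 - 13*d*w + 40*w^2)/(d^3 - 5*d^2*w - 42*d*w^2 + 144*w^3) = (-d + 5*w)/(-d^2 - 3*d*w + 18*w^2)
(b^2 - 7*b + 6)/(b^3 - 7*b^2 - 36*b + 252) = (b - 1)/(b^2 - b - 42)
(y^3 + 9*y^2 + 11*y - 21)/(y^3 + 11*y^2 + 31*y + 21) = (y - 1)/(y + 1)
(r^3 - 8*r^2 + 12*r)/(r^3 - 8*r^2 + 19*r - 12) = r*(r^2 - 8*r + 12)/(r^3 - 8*r^2 + 19*r - 12)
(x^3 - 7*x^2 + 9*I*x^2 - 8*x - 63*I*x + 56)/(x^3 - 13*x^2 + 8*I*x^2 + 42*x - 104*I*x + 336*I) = (x + I)/(x - 6)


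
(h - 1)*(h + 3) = h^2 + 2*h - 3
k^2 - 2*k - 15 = (k - 5)*(k + 3)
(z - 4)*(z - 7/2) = z^2 - 15*z/2 + 14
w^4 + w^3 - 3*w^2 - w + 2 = (w - 1)^2*(w + 1)*(w + 2)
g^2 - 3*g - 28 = (g - 7)*(g + 4)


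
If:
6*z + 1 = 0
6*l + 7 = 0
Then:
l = -7/6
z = -1/6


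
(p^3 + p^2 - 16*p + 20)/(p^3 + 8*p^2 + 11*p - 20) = (p^2 - 4*p + 4)/(p^2 + 3*p - 4)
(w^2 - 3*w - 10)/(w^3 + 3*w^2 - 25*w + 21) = (w^2 - 3*w - 10)/(w^3 + 3*w^2 - 25*w + 21)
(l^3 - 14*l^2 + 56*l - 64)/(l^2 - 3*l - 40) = (l^2 - 6*l + 8)/(l + 5)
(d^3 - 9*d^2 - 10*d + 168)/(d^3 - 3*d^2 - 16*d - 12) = (d^2 - 3*d - 28)/(d^2 + 3*d + 2)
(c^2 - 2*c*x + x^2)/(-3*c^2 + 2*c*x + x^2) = (-c + x)/(3*c + x)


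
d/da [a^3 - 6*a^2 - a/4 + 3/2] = 3*a^2 - 12*a - 1/4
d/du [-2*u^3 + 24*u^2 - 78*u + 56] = -6*u^2 + 48*u - 78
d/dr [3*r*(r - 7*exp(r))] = -21*r*exp(r) + 6*r - 21*exp(r)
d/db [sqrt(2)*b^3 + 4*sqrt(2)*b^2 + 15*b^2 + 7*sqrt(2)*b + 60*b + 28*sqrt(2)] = 3*sqrt(2)*b^2 + 8*sqrt(2)*b + 30*b + 7*sqrt(2) + 60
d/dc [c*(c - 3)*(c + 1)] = 3*c^2 - 4*c - 3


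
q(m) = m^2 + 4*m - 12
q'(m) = 2*m + 4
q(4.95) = 32.30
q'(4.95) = 13.90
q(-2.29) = -15.92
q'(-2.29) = -0.58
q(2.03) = 0.24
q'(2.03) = 8.06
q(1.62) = -2.90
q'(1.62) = 7.24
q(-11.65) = 77.12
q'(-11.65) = -19.30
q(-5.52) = -3.61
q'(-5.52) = -7.04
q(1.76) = -1.86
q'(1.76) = 7.52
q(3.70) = 16.49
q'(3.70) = 11.40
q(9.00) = 105.00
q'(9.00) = 22.00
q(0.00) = -12.00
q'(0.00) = 4.00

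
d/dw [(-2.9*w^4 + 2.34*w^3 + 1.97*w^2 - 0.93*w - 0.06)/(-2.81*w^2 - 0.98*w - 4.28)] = (16.298*w^5 + 1.9506*w^4 + 45.0616*w^3 - 34.5895*w^2 - 17.2004*w + 3.9216)/(7.8961*w^4 + 5.5076*w^3 + 25.014*w^2 + 8.3888*w + 18.3184)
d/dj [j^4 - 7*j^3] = j^2*(4*j - 21)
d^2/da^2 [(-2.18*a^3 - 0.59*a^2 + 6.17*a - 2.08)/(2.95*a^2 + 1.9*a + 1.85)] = (5.6843418860808e-14*a^4 + 122.05785*a^3 - 135.26385*a^2 - 316.75335*a - 39.72805)/(25.672375*a^6 + 49.60425*a^5 + 80.247375*a^4 + 69.0745*a^3 + 50.324625*a^2 + 19.50825*a + 6.331625)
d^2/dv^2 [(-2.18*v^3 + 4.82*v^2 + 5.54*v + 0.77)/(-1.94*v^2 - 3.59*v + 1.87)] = (-1.4210854715202e-14*v^4 + 97.4473800000001*v^3 - 210.113772*v^2 - 107.025072*v - 133.527966)/(7.301384*v^6 + 40.533972*v^5 + 53.894946*v^4 - 31.874533*v^3 - 51.950283*v^2 + 37.661613*v - 6.539203)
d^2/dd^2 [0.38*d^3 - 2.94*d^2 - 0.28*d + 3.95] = 2.28*d - 5.88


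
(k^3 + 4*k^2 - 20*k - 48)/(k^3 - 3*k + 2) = (k^2 + 2*k - 24)/(k^2 - 2*k + 1)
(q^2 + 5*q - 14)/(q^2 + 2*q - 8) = (q + 7)/(q + 4)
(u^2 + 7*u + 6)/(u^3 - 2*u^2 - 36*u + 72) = (u + 1)/(u^2 - 8*u + 12)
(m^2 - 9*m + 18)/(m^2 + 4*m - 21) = (m - 6)/(m + 7)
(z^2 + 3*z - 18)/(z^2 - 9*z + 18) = (z + 6)/(z - 6)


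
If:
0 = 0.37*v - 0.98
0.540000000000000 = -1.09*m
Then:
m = -0.50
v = 2.65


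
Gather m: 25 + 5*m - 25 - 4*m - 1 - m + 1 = 0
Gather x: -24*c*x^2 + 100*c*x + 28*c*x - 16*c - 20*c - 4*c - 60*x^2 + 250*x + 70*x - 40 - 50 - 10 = -40*c + x^2*(-24*c - 60) + x*(128*c + 320) - 100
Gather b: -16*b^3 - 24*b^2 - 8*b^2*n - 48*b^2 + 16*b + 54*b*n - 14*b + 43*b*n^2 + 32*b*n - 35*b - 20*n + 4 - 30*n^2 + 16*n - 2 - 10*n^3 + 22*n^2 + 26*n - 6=-16*b^3 + b^2*(-8*n - 72) + b*(43*n^2 + 86*n - 33) - 10*n^3 - 8*n^2 + 22*n - 4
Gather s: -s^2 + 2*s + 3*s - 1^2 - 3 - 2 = -s^2 + 5*s - 6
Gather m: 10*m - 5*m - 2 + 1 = 5*m - 1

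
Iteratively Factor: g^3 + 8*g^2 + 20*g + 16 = (g + 4)*(g^2 + 4*g + 4) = (g + 2)*(g + 4)*(g + 2)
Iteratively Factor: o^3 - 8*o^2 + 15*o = (o - 3)*(o^2 - 5*o) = o*(o - 3)*(o - 5)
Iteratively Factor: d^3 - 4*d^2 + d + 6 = (d - 2)*(d^2 - 2*d - 3) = (d - 2)*(d + 1)*(d - 3)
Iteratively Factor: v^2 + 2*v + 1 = (v + 1)*(v + 1)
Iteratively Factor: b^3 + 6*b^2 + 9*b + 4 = (b + 1)*(b^2 + 5*b + 4) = (b + 1)^2*(b + 4)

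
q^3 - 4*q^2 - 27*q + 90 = (q - 6)*(q - 3)*(q + 5)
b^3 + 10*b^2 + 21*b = b*(b + 3)*(b + 7)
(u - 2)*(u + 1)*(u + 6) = u^3 + 5*u^2 - 8*u - 12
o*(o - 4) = o^2 - 4*o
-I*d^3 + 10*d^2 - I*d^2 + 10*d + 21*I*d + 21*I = (d + 3*I)*(d + 7*I)*(-I*d - I)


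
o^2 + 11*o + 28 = (o + 4)*(o + 7)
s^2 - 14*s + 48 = (s - 8)*(s - 6)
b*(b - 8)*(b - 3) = b^3 - 11*b^2 + 24*b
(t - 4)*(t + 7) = t^2 + 3*t - 28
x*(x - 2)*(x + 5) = x^3 + 3*x^2 - 10*x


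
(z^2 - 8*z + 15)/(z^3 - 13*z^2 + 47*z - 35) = (z - 3)/(z^2 - 8*z + 7)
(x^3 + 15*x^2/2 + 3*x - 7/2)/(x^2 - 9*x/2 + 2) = (x^2 + 8*x + 7)/(x - 4)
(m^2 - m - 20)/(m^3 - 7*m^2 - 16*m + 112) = (m - 5)/(m^2 - 11*m + 28)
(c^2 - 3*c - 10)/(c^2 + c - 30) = (c + 2)/(c + 6)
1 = 1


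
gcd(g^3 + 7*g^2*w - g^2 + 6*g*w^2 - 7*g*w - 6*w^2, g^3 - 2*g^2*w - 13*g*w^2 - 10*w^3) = g + w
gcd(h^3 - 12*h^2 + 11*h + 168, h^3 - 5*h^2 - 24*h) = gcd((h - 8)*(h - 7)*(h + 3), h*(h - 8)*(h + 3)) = h^2 - 5*h - 24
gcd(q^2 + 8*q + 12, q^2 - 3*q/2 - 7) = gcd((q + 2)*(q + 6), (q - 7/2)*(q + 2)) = q + 2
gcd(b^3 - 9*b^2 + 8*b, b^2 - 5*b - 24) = b - 8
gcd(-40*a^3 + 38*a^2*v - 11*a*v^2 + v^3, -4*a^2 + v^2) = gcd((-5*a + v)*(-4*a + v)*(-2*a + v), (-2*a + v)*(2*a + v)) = -2*a + v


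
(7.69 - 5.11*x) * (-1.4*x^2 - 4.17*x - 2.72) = 7.154*x^3 + 10.5427*x^2 - 18.1681*x - 20.9168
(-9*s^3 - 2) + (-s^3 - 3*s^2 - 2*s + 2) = -10*s^3 - 3*s^2 - 2*s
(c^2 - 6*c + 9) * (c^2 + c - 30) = c^4 - 5*c^3 - 27*c^2 + 189*c - 270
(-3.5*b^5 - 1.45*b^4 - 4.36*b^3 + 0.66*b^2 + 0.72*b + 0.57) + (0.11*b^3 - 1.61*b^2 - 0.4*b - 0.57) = -3.5*b^5 - 1.45*b^4 - 4.25*b^3 - 0.95*b^2 + 0.32*b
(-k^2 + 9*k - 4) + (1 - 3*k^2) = -4*k^2 + 9*k - 3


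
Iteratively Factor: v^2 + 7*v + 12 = (v + 4)*(v + 3)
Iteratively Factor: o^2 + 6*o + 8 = (o + 4)*(o + 2)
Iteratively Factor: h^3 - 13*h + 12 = (h - 1)*(h^2 + h - 12) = (h - 3)*(h - 1)*(h + 4)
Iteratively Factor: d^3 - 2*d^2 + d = (d - 1)*(d^2 - d) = d*(d - 1)*(d - 1)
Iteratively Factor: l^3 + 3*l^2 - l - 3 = (l - 1)*(l^2 + 4*l + 3) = (l - 1)*(l + 1)*(l + 3)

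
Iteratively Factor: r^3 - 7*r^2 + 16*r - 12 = (r - 2)*(r^2 - 5*r + 6) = (r - 2)^2*(r - 3)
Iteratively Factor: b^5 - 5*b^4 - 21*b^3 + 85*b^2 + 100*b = (b)*(b^4 - 5*b^3 - 21*b^2 + 85*b + 100) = b*(b - 5)*(b^3 - 21*b - 20) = b*(b - 5)*(b + 1)*(b^2 - b - 20) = b*(b - 5)^2*(b + 1)*(b + 4)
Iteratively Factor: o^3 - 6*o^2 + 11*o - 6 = (o - 3)*(o^2 - 3*o + 2) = (o - 3)*(o - 2)*(o - 1)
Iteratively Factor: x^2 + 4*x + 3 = (x + 1)*(x + 3)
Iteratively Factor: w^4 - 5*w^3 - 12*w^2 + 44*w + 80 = (w - 4)*(w^3 - w^2 - 16*w - 20) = (w - 5)*(w - 4)*(w^2 + 4*w + 4) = (w - 5)*(w - 4)*(w + 2)*(w + 2)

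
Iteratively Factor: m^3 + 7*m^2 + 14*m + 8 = (m + 2)*(m^2 + 5*m + 4) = (m + 1)*(m + 2)*(m + 4)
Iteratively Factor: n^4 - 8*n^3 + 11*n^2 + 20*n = (n + 1)*(n^3 - 9*n^2 + 20*n) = (n - 4)*(n + 1)*(n^2 - 5*n) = (n - 5)*(n - 4)*(n + 1)*(n)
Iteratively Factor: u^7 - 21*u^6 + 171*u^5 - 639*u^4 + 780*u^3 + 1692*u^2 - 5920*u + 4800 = (u - 3)*(u^6 - 18*u^5 + 117*u^4 - 288*u^3 - 84*u^2 + 1440*u - 1600) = (u - 4)*(u - 3)*(u^5 - 14*u^4 + 61*u^3 - 44*u^2 - 260*u + 400) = (u - 4)*(u - 3)*(u + 2)*(u^4 - 16*u^3 + 93*u^2 - 230*u + 200) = (u - 4)*(u - 3)*(u - 2)*(u + 2)*(u^3 - 14*u^2 + 65*u - 100) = (u - 4)^2*(u - 3)*(u - 2)*(u + 2)*(u^2 - 10*u + 25) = (u - 5)*(u - 4)^2*(u - 3)*(u - 2)*(u + 2)*(u - 5)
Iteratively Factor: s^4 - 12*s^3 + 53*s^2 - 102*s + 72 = (s - 2)*(s^3 - 10*s^2 + 33*s - 36) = (s - 4)*(s - 2)*(s^2 - 6*s + 9) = (s - 4)*(s - 3)*(s - 2)*(s - 3)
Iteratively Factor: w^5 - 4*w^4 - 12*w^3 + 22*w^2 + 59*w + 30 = (w + 1)*(w^4 - 5*w^3 - 7*w^2 + 29*w + 30) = (w - 5)*(w + 1)*(w^3 - 7*w - 6) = (w - 5)*(w + 1)^2*(w^2 - w - 6) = (w - 5)*(w + 1)^2*(w + 2)*(w - 3)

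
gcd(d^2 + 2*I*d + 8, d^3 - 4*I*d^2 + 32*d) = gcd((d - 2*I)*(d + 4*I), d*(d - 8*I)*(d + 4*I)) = d + 4*I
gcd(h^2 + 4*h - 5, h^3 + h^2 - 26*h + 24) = h - 1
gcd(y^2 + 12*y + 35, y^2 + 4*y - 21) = y + 7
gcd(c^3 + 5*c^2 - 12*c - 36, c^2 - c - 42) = c + 6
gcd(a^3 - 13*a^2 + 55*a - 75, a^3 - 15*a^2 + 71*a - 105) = a^2 - 8*a + 15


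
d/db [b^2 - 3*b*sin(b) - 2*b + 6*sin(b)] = -3*b*cos(b) + 2*b - 3*sin(b) + 6*cos(b) - 2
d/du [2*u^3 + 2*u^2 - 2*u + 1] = 6*u^2 + 4*u - 2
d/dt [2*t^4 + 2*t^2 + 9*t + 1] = 8*t^3 + 4*t + 9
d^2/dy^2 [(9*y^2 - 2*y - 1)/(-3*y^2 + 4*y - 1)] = 12*(-15*y^3 + 18*y^2 - 9*y + 2)/(27*y^6 - 108*y^5 + 171*y^4 - 136*y^3 + 57*y^2 - 12*y + 1)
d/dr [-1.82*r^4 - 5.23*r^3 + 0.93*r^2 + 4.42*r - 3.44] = -7.28*r^3 - 15.69*r^2 + 1.86*r + 4.42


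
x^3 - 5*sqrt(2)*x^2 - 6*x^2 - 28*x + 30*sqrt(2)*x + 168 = (x - 6)*(x - 7*sqrt(2))*(x + 2*sqrt(2))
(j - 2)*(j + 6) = j^2 + 4*j - 12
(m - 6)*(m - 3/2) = m^2 - 15*m/2 + 9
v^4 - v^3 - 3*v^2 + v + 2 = (v - 2)*(v - 1)*(v + 1)^2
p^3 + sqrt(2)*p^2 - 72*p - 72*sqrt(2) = (p - 6*sqrt(2))*(p + sqrt(2))*(p + 6*sqrt(2))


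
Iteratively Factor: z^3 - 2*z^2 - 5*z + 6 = (z - 1)*(z^2 - z - 6) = (z - 3)*(z - 1)*(z + 2)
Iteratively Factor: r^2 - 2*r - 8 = (r + 2)*(r - 4)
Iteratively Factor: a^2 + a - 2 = (a + 2)*(a - 1)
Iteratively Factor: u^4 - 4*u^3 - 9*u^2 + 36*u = (u - 3)*(u^3 - u^2 - 12*u) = u*(u - 3)*(u^2 - u - 12) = u*(u - 3)*(u + 3)*(u - 4)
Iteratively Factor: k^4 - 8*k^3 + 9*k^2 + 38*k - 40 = (k + 2)*(k^3 - 10*k^2 + 29*k - 20) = (k - 5)*(k + 2)*(k^2 - 5*k + 4) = (k - 5)*(k - 1)*(k + 2)*(k - 4)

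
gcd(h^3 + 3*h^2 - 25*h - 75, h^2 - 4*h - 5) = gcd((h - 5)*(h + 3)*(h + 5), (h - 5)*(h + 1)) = h - 5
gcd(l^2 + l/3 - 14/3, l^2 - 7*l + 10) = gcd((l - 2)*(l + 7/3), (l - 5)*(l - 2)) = l - 2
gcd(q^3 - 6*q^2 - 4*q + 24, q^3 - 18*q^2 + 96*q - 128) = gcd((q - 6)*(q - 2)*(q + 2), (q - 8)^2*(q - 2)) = q - 2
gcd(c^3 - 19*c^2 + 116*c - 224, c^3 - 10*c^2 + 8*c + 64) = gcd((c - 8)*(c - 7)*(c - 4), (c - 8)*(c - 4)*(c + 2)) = c^2 - 12*c + 32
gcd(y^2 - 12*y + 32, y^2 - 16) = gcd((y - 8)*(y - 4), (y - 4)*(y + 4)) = y - 4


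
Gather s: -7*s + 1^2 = 1 - 7*s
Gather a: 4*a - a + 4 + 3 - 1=3*a + 6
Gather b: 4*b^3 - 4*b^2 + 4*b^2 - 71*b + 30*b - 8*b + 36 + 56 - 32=4*b^3 - 49*b + 60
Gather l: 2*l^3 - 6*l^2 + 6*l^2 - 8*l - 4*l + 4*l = 2*l^3 - 8*l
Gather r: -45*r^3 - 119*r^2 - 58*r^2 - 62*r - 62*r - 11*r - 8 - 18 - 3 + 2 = -45*r^3 - 177*r^2 - 135*r - 27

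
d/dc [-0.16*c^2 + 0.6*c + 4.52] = 0.6 - 0.32*c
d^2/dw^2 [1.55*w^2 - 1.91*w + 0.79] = 3.10000000000000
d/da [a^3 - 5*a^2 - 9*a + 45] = 3*a^2 - 10*a - 9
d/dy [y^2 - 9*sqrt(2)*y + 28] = 2*y - 9*sqrt(2)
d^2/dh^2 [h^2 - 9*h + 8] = 2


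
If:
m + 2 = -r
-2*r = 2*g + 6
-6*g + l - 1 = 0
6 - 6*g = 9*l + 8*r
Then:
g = 21/52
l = 89/26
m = 73/52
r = -177/52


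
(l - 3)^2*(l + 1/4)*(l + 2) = l^4 - 15*l^3/4 - 4*l^2 + 69*l/4 + 9/2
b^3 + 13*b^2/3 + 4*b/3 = b*(b + 1/3)*(b + 4)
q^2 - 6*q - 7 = (q - 7)*(q + 1)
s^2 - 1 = (s - 1)*(s + 1)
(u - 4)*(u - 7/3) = u^2 - 19*u/3 + 28/3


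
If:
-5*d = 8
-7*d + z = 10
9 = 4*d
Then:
No Solution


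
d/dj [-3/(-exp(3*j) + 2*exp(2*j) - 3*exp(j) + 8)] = (-9*exp(2*j) + 12*exp(j) - 9)*exp(j)/(exp(3*j) - 2*exp(2*j) + 3*exp(j) - 8)^2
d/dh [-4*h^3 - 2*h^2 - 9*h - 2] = -12*h^2 - 4*h - 9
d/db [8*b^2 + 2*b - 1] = 16*b + 2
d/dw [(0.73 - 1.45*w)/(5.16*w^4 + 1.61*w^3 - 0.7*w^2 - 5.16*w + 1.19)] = (22.446*w^4 - 10.3982*w^3 - 4.5409*w^2 + 1.022*w + 2.0413)/(26.6256*w^8 + 16.6152*w^7 - 4.6319*w^6 - 55.5052*w^5 - 3.8444*w^4 + 11.0558*w^3 + 24.9596*w^2 - 12.2808*w + 1.4161)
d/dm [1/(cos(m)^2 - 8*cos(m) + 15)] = 2*(cos(m) - 4)*sin(m)/(cos(m)^2 - 8*cos(m) + 15)^2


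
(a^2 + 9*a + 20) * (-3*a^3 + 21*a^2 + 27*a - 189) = -3*a^5 - 6*a^4 + 156*a^3 + 474*a^2 - 1161*a - 3780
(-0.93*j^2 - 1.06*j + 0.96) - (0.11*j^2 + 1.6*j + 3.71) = -1.04*j^2 - 2.66*j - 2.75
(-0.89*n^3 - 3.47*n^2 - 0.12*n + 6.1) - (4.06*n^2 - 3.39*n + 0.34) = -0.89*n^3 - 7.53*n^2 + 3.27*n + 5.76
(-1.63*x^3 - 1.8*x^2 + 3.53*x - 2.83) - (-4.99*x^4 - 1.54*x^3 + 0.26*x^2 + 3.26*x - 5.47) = 4.99*x^4 - 0.0899999999999999*x^3 - 2.06*x^2 + 0.27*x + 2.64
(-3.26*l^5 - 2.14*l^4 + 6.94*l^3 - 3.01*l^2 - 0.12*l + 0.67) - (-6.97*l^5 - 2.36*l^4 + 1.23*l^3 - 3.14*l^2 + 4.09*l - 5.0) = 3.71*l^5 + 0.22*l^4 + 5.71*l^3 + 0.13*l^2 - 4.21*l + 5.67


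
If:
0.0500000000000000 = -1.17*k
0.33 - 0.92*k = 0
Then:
No Solution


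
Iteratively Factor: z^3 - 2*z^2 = (z - 2)*(z^2) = z*(z - 2)*(z)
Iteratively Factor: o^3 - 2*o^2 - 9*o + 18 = (o + 3)*(o^2 - 5*o + 6) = (o - 3)*(o + 3)*(o - 2)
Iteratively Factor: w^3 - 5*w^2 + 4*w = (w - 1)*(w^2 - 4*w) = (w - 4)*(w - 1)*(w)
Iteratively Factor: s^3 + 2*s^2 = (s)*(s^2 + 2*s) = s^2*(s + 2)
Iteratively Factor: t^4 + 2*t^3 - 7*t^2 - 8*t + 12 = (t - 2)*(t^3 + 4*t^2 + t - 6) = (t - 2)*(t + 3)*(t^2 + t - 2) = (t - 2)*(t + 2)*(t + 3)*(t - 1)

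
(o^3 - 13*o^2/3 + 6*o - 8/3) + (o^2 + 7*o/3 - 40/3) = o^3 - 10*o^2/3 + 25*o/3 - 16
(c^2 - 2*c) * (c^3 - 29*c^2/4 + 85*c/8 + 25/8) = c^5 - 37*c^4/4 + 201*c^3/8 - 145*c^2/8 - 25*c/4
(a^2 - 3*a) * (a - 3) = a^3 - 6*a^2 + 9*a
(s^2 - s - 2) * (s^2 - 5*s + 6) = s^4 - 6*s^3 + 9*s^2 + 4*s - 12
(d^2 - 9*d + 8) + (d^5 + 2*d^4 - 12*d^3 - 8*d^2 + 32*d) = d^5 + 2*d^4 - 12*d^3 - 7*d^2 + 23*d + 8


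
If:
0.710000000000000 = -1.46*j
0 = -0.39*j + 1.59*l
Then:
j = -0.49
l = -0.12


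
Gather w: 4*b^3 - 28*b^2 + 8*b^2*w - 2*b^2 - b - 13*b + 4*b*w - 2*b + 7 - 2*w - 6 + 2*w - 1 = 4*b^3 - 30*b^2 - 16*b + w*(8*b^2 + 4*b)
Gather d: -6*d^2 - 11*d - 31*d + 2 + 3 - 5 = -6*d^2 - 42*d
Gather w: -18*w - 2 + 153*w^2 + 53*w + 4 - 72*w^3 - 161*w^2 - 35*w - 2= -72*w^3 - 8*w^2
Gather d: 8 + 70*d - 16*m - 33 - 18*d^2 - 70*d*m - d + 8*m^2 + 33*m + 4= -18*d^2 + d*(69 - 70*m) + 8*m^2 + 17*m - 21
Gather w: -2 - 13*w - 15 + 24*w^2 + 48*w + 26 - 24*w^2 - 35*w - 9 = 0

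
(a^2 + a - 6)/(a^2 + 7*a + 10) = (a^2 + a - 6)/(a^2 + 7*a + 10)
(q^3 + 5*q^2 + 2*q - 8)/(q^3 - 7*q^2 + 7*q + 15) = (q^3 + 5*q^2 + 2*q - 8)/(q^3 - 7*q^2 + 7*q + 15)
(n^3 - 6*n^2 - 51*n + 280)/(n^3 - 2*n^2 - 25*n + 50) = (n^2 - n - 56)/(n^2 + 3*n - 10)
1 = 1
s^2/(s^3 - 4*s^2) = 1/(s - 4)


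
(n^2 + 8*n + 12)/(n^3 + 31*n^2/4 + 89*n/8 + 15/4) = 8*(n + 2)/(8*n^2 + 14*n + 5)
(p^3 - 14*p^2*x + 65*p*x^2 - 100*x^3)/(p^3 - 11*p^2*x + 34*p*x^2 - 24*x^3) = (p^2 - 10*p*x + 25*x^2)/(p^2 - 7*p*x + 6*x^2)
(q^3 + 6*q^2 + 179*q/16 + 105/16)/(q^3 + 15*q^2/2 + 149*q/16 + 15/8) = (4*q^2 + 19*q + 21)/(4*q^2 + 25*q + 6)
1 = 1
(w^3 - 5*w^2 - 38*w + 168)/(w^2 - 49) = (w^2 + 2*w - 24)/(w + 7)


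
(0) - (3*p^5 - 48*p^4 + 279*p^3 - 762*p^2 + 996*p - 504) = -3*p^5 + 48*p^4 - 279*p^3 + 762*p^2 - 996*p + 504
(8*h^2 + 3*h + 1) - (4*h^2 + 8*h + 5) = 4*h^2 - 5*h - 4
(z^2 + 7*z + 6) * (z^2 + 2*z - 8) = z^4 + 9*z^3 + 12*z^2 - 44*z - 48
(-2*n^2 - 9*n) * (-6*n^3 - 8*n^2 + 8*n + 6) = 12*n^5 + 70*n^4 + 56*n^3 - 84*n^2 - 54*n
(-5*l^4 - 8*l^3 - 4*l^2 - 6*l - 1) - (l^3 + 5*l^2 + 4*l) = -5*l^4 - 9*l^3 - 9*l^2 - 10*l - 1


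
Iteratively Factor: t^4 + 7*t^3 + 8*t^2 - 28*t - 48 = (t + 4)*(t^3 + 3*t^2 - 4*t - 12) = (t + 2)*(t + 4)*(t^2 + t - 6) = (t - 2)*(t + 2)*(t + 4)*(t + 3)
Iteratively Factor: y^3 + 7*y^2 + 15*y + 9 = (y + 3)*(y^2 + 4*y + 3) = (y + 1)*(y + 3)*(y + 3)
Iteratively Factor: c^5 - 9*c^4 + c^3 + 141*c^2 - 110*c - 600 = (c + 3)*(c^4 - 12*c^3 + 37*c^2 + 30*c - 200) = (c - 4)*(c + 3)*(c^3 - 8*c^2 + 5*c + 50) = (c - 5)*(c - 4)*(c + 3)*(c^2 - 3*c - 10) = (c - 5)*(c - 4)*(c + 2)*(c + 3)*(c - 5)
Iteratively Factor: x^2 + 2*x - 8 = (x - 2)*(x + 4)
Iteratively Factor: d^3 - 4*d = (d + 2)*(d^2 - 2*d) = (d - 2)*(d + 2)*(d)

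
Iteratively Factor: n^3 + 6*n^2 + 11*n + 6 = (n + 1)*(n^2 + 5*n + 6) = (n + 1)*(n + 2)*(n + 3)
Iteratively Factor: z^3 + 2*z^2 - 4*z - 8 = (z + 2)*(z^2 - 4) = (z + 2)^2*(z - 2)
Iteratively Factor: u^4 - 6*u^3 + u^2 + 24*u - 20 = (u - 5)*(u^3 - u^2 - 4*u + 4) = (u - 5)*(u - 2)*(u^2 + u - 2) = (u - 5)*(u - 2)*(u - 1)*(u + 2)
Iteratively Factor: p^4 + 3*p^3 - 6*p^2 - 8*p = (p)*(p^3 + 3*p^2 - 6*p - 8) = p*(p + 4)*(p^2 - p - 2) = p*(p - 2)*(p + 4)*(p + 1)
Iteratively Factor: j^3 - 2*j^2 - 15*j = (j + 3)*(j^2 - 5*j) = j*(j + 3)*(j - 5)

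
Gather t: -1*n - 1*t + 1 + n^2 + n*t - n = n^2 - 2*n + t*(n - 1) + 1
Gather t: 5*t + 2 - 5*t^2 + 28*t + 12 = -5*t^2 + 33*t + 14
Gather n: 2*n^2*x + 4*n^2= n^2*(2*x + 4)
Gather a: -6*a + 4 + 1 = 5 - 6*a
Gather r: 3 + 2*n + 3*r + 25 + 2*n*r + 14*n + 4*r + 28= 16*n + r*(2*n + 7) + 56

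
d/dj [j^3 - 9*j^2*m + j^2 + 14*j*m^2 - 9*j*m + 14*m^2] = 3*j^2 - 18*j*m + 2*j + 14*m^2 - 9*m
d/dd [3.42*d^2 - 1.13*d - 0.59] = 6.84*d - 1.13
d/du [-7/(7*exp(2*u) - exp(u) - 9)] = (98*exp(u) - 7)*exp(u)/(-7*exp(2*u) + exp(u) + 9)^2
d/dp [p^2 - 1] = 2*p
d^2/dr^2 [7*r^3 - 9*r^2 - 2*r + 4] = 42*r - 18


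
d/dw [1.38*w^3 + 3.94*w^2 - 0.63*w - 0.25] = 4.14*w^2 + 7.88*w - 0.63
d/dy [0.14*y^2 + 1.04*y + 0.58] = 0.28*y + 1.04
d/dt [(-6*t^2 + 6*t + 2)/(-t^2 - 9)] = 2*(3*t^2 + 56*t - 27)/(t^4 + 18*t^2 + 81)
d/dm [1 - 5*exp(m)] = -5*exp(m)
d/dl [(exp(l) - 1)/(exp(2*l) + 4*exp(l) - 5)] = -exp(l)/(exp(2*l) + 10*exp(l) + 25)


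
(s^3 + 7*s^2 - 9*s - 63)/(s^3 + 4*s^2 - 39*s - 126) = (s - 3)/(s - 6)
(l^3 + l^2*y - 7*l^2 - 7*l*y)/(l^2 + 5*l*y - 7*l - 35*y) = l*(l + y)/(l + 5*y)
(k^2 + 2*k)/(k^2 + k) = (k + 2)/(k + 1)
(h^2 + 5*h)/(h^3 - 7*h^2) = (h + 5)/(h*(h - 7))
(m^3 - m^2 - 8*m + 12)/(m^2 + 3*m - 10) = (m^2 + m - 6)/(m + 5)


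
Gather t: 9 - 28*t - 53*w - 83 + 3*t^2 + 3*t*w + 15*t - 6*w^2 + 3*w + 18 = 3*t^2 + t*(3*w - 13) - 6*w^2 - 50*w - 56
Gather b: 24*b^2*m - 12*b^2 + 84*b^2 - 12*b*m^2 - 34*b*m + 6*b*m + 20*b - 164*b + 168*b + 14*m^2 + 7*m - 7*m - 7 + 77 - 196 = b^2*(24*m + 72) + b*(-12*m^2 - 28*m + 24) + 14*m^2 - 126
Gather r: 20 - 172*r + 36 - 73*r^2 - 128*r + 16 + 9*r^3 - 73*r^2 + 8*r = 9*r^3 - 146*r^2 - 292*r + 72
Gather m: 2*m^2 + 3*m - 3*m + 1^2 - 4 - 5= 2*m^2 - 8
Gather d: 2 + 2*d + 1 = 2*d + 3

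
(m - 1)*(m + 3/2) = m^2 + m/2 - 3/2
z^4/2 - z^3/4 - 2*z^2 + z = z*(z/2 + 1)*(z - 2)*(z - 1/2)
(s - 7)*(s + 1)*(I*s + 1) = I*s^3 + s^2 - 6*I*s^2 - 6*s - 7*I*s - 7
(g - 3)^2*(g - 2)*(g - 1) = g^4 - 9*g^3 + 29*g^2 - 39*g + 18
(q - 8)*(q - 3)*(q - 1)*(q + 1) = q^4 - 11*q^3 + 23*q^2 + 11*q - 24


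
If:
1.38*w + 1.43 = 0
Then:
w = -1.04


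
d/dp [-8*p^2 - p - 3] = -16*p - 1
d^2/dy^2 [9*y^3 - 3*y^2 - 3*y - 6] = 54*y - 6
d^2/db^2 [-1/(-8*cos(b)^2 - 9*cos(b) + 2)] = (-256*sin(b)^4 + 273*sin(b)^2 + 252*cos(b) - 54*cos(3*b) + 177)/(-8*sin(b)^2 + 9*cos(b) + 6)^3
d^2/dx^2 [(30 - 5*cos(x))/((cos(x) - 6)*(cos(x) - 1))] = 5*(cos(x) + 2)/(cos(x) - 1)^2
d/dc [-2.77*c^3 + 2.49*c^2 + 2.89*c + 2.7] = -8.31*c^2 + 4.98*c + 2.89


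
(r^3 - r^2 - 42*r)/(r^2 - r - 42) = r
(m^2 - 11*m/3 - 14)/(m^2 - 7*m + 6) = (m + 7/3)/(m - 1)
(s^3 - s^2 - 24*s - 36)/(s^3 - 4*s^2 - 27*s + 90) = (s^2 + 5*s + 6)/(s^2 + 2*s - 15)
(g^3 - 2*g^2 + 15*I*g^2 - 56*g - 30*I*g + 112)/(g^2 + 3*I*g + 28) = (g^2 + g*(-2 + 8*I) - 16*I)/(g - 4*I)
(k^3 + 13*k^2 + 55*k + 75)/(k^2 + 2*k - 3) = (k^2 + 10*k + 25)/(k - 1)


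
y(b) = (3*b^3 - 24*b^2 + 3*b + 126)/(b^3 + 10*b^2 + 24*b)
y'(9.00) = 0.11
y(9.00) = 0.23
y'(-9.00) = 10.63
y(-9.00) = 29.87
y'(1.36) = -2.69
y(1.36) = 1.74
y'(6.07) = 0.09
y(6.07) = -0.09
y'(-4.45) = -236.75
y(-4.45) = -202.00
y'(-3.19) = -73.72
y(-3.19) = 31.01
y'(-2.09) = -9.38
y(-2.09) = 0.80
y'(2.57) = -0.54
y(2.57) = 0.18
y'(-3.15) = -66.06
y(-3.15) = 28.22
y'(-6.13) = 6910.21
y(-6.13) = 875.03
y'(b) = (-3*b^2 - 20*b - 24)*(3*b^3 - 24*b^2 + 3*b + 126)/(b^3 + 10*b^2 + 24*b)^2 + (9*b^2 - 48*b + 3)/(b^3 + 10*b^2 + 24*b)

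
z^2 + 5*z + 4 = (z + 1)*(z + 4)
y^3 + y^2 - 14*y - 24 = (y - 4)*(y + 2)*(y + 3)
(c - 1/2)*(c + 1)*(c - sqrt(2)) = c^3 - sqrt(2)*c^2 + c^2/2 - sqrt(2)*c/2 - c/2 + sqrt(2)/2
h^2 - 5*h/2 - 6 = (h - 4)*(h + 3/2)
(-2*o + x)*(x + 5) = -2*o*x - 10*o + x^2 + 5*x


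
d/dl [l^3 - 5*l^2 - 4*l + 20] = 3*l^2 - 10*l - 4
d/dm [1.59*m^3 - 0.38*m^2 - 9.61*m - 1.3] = 4.77*m^2 - 0.76*m - 9.61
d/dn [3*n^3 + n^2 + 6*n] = 9*n^2 + 2*n + 6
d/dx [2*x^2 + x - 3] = 4*x + 1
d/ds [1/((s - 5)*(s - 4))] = (9 - 2*s)/(s^4 - 18*s^3 + 121*s^2 - 360*s + 400)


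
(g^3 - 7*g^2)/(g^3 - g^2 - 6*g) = g*(7 - g)/(-g^2 + g + 6)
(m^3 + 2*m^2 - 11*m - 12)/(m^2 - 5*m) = (m^3 + 2*m^2 - 11*m - 12)/(m*(m - 5))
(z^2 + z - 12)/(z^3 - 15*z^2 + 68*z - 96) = (z + 4)/(z^2 - 12*z + 32)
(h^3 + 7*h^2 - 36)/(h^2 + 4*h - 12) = h + 3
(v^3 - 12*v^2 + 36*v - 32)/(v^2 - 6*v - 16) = (v^2 - 4*v + 4)/(v + 2)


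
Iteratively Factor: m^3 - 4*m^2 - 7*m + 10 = (m - 1)*(m^2 - 3*m - 10) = (m - 5)*(m - 1)*(m + 2)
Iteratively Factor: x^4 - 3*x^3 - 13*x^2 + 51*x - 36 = (x - 1)*(x^3 - 2*x^2 - 15*x + 36) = (x - 3)*(x - 1)*(x^2 + x - 12) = (x - 3)^2*(x - 1)*(x + 4)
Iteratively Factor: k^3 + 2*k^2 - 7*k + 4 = (k - 1)*(k^2 + 3*k - 4) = (k - 1)^2*(k + 4)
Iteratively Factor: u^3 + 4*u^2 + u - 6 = (u - 1)*(u^2 + 5*u + 6) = (u - 1)*(u + 3)*(u + 2)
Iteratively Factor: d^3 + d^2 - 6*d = (d)*(d^2 + d - 6) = d*(d + 3)*(d - 2)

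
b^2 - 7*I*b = b*(b - 7*I)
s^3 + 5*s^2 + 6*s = s*(s + 2)*(s + 3)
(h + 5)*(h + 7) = h^2 + 12*h + 35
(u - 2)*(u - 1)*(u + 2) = u^3 - u^2 - 4*u + 4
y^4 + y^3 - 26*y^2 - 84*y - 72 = (y - 6)*(y + 2)^2*(y + 3)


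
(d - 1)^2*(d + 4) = d^3 + 2*d^2 - 7*d + 4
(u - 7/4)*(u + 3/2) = u^2 - u/4 - 21/8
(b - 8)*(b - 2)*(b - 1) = b^3 - 11*b^2 + 26*b - 16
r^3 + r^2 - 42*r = r*(r - 6)*(r + 7)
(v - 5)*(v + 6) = v^2 + v - 30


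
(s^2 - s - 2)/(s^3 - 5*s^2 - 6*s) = (s - 2)/(s*(s - 6))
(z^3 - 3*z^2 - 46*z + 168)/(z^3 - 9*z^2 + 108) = (z^2 + 3*z - 28)/(z^2 - 3*z - 18)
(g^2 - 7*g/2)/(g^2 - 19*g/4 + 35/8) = 4*g/(4*g - 5)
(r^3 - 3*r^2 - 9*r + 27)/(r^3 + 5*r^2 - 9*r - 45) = (r - 3)/(r + 5)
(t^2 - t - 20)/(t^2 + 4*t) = (t - 5)/t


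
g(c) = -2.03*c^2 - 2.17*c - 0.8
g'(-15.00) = 58.73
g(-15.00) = -425.00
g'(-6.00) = 22.19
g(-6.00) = -60.86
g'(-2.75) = 9.00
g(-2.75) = -10.18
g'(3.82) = -17.68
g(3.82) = -38.71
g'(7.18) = -31.32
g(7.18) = -121.03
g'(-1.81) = 5.18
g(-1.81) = -3.52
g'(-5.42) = 19.84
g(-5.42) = -48.67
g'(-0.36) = -0.71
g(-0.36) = -0.28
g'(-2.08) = 6.27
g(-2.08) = -5.07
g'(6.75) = -29.58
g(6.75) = -107.94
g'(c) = -4.06*c - 2.17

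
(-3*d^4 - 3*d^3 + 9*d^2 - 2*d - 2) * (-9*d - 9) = 27*d^5 + 54*d^4 - 54*d^3 - 63*d^2 + 36*d + 18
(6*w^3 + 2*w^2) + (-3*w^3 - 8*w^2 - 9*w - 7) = 3*w^3 - 6*w^2 - 9*w - 7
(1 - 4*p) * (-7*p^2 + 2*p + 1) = 28*p^3 - 15*p^2 - 2*p + 1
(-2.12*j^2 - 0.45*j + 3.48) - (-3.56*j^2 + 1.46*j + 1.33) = 1.44*j^2 - 1.91*j + 2.15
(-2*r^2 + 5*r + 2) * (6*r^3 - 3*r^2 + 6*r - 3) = -12*r^5 + 36*r^4 - 15*r^3 + 30*r^2 - 3*r - 6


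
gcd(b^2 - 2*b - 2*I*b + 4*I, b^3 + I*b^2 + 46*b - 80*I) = b - 2*I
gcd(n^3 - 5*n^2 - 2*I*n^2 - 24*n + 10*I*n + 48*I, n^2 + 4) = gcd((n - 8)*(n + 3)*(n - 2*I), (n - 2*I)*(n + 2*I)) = n - 2*I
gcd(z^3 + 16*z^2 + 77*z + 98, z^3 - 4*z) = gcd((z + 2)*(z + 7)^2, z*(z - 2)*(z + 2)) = z + 2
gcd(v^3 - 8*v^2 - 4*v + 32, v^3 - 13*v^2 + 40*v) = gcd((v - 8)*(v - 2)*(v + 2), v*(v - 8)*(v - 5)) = v - 8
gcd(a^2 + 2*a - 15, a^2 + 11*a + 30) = a + 5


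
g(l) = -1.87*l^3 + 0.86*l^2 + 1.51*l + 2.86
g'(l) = -5.61*l^2 + 1.72*l + 1.51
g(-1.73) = 12.50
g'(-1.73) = -18.26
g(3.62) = -69.11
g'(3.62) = -65.78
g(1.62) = -0.39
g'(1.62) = -10.43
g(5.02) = -204.45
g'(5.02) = -131.23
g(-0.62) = 2.70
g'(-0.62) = -1.71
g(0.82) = 3.65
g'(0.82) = -0.85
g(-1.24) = 5.88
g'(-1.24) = -9.25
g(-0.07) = 2.76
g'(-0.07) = 1.36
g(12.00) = -3086.54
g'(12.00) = -785.69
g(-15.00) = 6484.96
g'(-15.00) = -1286.54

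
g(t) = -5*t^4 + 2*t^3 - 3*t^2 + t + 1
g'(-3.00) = 613.00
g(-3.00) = -488.00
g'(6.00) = -4139.00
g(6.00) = -6149.00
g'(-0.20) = 2.60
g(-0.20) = 0.66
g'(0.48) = -2.71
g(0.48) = 0.74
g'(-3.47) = 929.70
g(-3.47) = -847.07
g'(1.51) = -63.24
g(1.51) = -23.44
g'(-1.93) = 178.71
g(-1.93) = -95.86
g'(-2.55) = 386.94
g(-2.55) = -265.63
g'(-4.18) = 1591.61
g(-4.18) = -1728.09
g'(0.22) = -0.24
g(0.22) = 1.08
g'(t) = -20*t^3 + 6*t^2 - 6*t + 1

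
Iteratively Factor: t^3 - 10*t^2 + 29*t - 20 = (t - 4)*(t^2 - 6*t + 5) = (t - 5)*(t - 4)*(t - 1)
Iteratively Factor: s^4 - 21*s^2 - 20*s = (s + 4)*(s^3 - 4*s^2 - 5*s) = s*(s + 4)*(s^2 - 4*s - 5) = s*(s + 1)*(s + 4)*(s - 5)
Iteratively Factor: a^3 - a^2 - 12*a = (a)*(a^2 - a - 12) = a*(a + 3)*(a - 4)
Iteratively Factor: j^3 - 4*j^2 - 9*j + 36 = (j - 3)*(j^2 - j - 12) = (j - 4)*(j - 3)*(j + 3)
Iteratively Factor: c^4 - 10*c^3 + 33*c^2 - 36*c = (c - 3)*(c^3 - 7*c^2 + 12*c) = (c - 3)^2*(c^2 - 4*c) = c*(c - 3)^2*(c - 4)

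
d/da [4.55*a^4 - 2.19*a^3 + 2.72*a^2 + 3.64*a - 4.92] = 18.2*a^3 - 6.57*a^2 + 5.44*a + 3.64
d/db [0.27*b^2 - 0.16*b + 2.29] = 0.54*b - 0.16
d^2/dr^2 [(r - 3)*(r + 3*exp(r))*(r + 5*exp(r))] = 8*r^2*exp(r) + 60*r*exp(2*r) + 8*r*exp(r) + 6*r - 120*exp(2*r) - 32*exp(r) - 6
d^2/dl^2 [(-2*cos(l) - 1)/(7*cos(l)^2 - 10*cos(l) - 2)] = 4*(-441*(1 - cos(2*l))^2*cos(l) - 168*(1 - cos(2*l))^2 - 25*cos(l) - 494*cos(2*l) - 273*cos(3*l) + 98*cos(5*l) + 474)/(20*cos(l) - 7*cos(2*l) - 3)^3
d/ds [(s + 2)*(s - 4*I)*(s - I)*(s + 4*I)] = 4*s^3 + 3*s^2*(2 - I) + 4*s*(8 - I) + 32 - 16*I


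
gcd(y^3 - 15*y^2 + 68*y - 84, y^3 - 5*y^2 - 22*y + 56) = y^2 - 9*y + 14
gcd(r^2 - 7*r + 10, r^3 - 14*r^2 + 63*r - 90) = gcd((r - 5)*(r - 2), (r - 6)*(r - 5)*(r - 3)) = r - 5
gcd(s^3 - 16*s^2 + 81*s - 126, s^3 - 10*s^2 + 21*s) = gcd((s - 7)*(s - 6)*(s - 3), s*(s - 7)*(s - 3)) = s^2 - 10*s + 21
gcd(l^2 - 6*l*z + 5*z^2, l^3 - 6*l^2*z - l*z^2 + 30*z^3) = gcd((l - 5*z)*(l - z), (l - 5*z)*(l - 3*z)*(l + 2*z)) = -l + 5*z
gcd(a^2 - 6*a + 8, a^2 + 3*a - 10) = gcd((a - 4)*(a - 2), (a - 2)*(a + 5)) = a - 2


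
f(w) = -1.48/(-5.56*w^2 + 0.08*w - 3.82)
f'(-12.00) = 0.00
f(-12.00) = 0.00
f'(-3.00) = 0.02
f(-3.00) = 0.03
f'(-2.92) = 0.02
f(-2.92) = 0.03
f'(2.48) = -0.03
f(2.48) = 0.04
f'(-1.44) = 0.10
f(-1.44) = 0.10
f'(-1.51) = 0.09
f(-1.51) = 0.09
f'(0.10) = -0.10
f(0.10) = 0.38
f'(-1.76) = 0.06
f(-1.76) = 0.07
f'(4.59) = -0.01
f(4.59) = 0.01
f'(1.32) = -0.12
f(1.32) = 0.11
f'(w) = -1.48*(11.12*w - 0.08)/(-5.56*w^2 + 0.08*w - 3.82)^2 = (0.1184 - 16.4576*w)/(5.56*w^2 - 0.08*w + 3.82)^2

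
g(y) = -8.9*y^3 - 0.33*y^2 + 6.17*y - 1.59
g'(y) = -26.7*y^2 - 0.66*y + 6.17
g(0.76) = -1.00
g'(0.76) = -9.75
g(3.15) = -263.61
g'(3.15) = -260.84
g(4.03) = -564.60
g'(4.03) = -430.12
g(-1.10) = 3.07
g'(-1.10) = -25.41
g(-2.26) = 85.51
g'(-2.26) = -128.71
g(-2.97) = 210.34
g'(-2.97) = -227.39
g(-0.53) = -3.63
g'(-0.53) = -0.98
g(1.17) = -9.08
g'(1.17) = -31.15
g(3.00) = -226.35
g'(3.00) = -236.11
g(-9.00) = 6404.25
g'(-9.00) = -2150.59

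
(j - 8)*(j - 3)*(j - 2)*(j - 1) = j^4 - 14*j^3 + 59*j^2 - 94*j + 48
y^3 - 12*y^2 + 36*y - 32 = (y - 8)*(y - 2)^2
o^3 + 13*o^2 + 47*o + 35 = (o + 1)*(o + 5)*(o + 7)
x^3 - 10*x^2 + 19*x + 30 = (x - 6)*(x - 5)*(x + 1)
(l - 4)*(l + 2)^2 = l^3 - 12*l - 16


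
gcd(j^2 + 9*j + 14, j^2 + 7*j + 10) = j + 2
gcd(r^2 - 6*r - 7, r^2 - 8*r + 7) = r - 7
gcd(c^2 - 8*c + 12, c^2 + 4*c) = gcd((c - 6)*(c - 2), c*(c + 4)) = 1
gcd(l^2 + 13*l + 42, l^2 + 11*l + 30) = l + 6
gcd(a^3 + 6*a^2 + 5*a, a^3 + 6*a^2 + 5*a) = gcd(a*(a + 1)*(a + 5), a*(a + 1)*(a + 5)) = a^3 + 6*a^2 + 5*a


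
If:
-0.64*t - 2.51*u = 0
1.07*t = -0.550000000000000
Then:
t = -0.51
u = 0.13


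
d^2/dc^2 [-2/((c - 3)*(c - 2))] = 4*(-(c - 3)^2 - (c - 3)*(c - 2) - (c - 2)^2)/((c - 3)^3*(c - 2)^3)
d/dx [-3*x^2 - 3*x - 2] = -6*x - 3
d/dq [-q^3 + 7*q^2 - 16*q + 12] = -3*q^2 + 14*q - 16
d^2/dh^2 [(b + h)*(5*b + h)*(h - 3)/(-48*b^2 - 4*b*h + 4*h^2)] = 3*b*(-268*b^4 - 204*b^3*h + 137*b^3 - 84*b^2*h^2 + 201*b^2*h - 8*b*h^3 + 51*b*h^2 + 7*h^3)/(2*(1728*b^6 + 432*b^5*h - 396*b^4*h^2 - 71*b^3*h^3 + 33*b^2*h^4 + 3*b*h^5 - h^6))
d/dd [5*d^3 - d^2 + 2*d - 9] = 15*d^2 - 2*d + 2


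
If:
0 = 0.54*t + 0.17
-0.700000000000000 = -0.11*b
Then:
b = 6.36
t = -0.31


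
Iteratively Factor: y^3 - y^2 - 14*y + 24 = (y - 3)*(y^2 + 2*y - 8) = (y - 3)*(y + 4)*(y - 2)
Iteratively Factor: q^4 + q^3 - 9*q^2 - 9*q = (q + 3)*(q^3 - 2*q^2 - 3*q) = (q + 1)*(q + 3)*(q^2 - 3*q) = q*(q + 1)*(q + 3)*(q - 3)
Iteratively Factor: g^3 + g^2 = (g)*(g^2 + g) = g^2*(g + 1)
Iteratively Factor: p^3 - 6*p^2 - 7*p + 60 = (p - 4)*(p^2 - 2*p - 15) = (p - 4)*(p + 3)*(p - 5)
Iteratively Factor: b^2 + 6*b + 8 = (b + 4)*(b + 2)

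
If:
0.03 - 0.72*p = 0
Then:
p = 0.04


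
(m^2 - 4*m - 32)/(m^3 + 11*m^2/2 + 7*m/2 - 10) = 2*(m - 8)/(2*m^2 + 3*m - 5)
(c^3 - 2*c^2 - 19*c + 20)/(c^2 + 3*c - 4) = c - 5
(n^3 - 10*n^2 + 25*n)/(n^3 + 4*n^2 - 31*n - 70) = n*(n - 5)/(n^2 + 9*n + 14)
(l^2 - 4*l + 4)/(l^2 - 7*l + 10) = (l - 2)/(l - 5)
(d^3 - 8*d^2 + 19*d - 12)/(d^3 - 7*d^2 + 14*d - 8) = (d - 3)/(d - 2)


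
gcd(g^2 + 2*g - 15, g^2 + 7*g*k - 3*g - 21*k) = g - 3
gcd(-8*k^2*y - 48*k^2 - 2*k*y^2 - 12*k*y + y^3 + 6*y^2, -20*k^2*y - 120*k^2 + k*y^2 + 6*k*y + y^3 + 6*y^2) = -4*k*y - 24*k + y^2 + 6*y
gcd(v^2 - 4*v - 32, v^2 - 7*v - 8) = v - 8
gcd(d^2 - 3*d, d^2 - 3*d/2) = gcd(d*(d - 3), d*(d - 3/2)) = d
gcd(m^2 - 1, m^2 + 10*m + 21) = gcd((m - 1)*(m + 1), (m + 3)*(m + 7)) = 1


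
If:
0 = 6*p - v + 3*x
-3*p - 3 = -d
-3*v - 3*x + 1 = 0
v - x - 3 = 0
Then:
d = 35/6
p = 17/18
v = 5/3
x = -4/3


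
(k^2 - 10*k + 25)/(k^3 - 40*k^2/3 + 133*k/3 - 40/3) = 3*(k - 5)/(3*k^2 - 25*k + 8)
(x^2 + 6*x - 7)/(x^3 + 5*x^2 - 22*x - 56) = (x - 1)/(x^2 - 2*x - 8)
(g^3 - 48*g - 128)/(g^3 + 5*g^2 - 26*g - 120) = (g^2 - 4*g - 32)/(g^2 + g - 30)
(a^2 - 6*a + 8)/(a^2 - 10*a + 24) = (a - 2)/(a - 6)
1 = 1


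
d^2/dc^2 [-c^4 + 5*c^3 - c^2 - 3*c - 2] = -12*c^2 + 30*c - 2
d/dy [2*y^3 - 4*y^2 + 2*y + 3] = 6*y^2 - 8*y + 2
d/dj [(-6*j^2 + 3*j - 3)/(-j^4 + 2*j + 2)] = 3*((1 - 4*j)*(-j^4 + 2*j + 2) - 2*(2*j^3 - 1)*(2*j^2 - j + 1))/(-j^4 + 2*j + 2)^2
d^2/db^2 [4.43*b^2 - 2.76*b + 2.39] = 8.86000000000000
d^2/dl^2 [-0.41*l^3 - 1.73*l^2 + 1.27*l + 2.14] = -2.46*l - 3.46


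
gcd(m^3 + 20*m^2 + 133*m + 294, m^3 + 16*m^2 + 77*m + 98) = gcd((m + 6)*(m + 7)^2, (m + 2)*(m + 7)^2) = m^2 + 14*m + 49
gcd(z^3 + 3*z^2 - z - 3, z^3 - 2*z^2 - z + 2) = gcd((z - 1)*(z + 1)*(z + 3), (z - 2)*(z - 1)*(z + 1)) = z^2 - 1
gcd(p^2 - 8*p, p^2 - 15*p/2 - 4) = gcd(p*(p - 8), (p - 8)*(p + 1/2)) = p - 8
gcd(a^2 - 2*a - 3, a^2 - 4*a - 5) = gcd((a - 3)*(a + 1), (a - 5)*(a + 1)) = a + 1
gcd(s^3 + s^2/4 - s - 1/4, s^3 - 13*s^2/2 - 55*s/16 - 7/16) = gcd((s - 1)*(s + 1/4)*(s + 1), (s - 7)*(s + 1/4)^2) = s + 1/4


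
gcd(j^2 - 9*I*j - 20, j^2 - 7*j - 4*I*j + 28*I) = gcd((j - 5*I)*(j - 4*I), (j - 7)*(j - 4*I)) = j - 4*I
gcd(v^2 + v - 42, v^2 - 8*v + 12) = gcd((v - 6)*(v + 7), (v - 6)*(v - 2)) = v - 6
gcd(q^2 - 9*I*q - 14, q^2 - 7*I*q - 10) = q - 2*I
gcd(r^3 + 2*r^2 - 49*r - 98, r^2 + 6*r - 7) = r + 7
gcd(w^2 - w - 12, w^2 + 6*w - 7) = 1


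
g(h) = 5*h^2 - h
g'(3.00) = 29.00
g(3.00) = 42.00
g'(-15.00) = -151.00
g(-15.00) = 1140.00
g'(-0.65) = -7.50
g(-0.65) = 2.76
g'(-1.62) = -17.20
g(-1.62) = 14.74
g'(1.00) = 9.00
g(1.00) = 4.00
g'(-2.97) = -30.70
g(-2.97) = 47.07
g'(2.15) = 20.50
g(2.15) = 20.96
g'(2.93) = 28.30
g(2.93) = 39.99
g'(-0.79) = -8.90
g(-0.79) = 3.91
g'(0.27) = 1.70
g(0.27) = 0.09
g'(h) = 10*h - 1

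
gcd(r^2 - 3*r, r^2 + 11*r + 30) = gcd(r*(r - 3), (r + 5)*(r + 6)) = 1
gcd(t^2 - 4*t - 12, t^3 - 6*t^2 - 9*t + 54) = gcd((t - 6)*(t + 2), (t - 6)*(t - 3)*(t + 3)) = t - 6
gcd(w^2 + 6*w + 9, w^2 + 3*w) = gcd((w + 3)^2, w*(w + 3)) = w + 3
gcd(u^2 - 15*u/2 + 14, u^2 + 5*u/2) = 1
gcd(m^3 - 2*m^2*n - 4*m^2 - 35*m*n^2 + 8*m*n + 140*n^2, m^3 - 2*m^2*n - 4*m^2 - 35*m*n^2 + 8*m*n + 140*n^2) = m^3 - 2*m^2*n - 4*m^2 - 35*m*n^2 + 8*m*n + 140*n^2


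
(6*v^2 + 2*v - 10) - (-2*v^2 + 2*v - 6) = 8*v^2 - 4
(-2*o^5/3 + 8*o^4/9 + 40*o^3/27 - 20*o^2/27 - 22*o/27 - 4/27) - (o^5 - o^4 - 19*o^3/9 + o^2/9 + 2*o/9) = -5*o^5/3 + 17*o^4/9 + 97*o^3/27 - 23*o^2/27 - 28*o/27 - 4/27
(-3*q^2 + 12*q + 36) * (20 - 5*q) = 15*q^3 - 120*q^2 + 60*q + 720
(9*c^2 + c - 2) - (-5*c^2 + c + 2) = 14*c^2 - 4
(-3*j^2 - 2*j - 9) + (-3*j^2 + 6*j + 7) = -6*j^2 + 4*j - 2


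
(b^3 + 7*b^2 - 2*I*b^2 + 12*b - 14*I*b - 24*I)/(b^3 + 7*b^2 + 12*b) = (b - 2*I)/b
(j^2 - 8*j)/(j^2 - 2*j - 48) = j/(j + 6)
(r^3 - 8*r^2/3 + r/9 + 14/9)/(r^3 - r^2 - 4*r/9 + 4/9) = (3*r - 7)/(3*r - 2)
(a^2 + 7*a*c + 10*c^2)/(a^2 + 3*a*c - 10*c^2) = (a + 2*c)/(a - 2*c)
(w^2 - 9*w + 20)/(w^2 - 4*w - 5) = (w - 4)/(w + 1)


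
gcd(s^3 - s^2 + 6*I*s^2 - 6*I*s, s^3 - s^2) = s^2 - s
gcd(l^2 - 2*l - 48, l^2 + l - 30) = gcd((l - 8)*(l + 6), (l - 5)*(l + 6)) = l + 6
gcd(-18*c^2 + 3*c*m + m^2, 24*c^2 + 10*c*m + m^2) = 6*c + m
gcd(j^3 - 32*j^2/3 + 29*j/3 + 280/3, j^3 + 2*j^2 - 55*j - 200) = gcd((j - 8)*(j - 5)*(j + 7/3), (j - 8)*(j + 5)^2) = j - 8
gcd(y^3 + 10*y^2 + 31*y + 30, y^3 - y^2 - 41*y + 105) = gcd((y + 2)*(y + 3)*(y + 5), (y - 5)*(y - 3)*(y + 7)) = 1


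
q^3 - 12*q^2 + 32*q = q*(q - 8)*(q - 4)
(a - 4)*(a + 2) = a^2 - 2*a - 8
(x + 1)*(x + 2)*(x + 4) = x^3 + 7*x^2 + 14*x + 8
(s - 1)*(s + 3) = s^2 + 2*s - 3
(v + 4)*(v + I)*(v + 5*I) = v^3 + 4*v^2 + 6*I*v^2 - 5*v + 24*I*v - 20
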